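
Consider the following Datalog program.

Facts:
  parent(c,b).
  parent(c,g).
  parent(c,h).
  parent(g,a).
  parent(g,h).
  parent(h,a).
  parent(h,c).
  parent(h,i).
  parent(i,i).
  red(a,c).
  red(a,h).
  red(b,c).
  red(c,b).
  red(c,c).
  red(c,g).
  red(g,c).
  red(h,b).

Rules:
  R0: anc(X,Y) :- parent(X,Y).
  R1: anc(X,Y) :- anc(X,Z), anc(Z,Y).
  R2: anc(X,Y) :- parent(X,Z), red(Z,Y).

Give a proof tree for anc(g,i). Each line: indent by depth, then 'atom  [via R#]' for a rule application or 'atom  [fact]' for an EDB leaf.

round 1: derive anc(c,b) via R0 from parent(c,b)
round 1: derive anc(c,g) via R0 from parent(c,g)
round 1: derive anc(c,h) via R0 from parent(c,h)
round 1: derive anc(g,a) via R0 from parent(g,a)
round 1: derive anc(g,h) via R0 from parent(g,h)
round 1: derive anc(h,a) via R0 from parent(h,a)
round 1: derive anc(h,c) via R0 from parent(h,c)
round 1: derive anc(h,i) via R0 from parent(h,i)
round 1: derive anc(i,i) via R0 from parent(i,i)
round 1: derive anc(c,c) via R2 from parent(c,b), red(b,c)
round 1: derive anc(g,b) via R2 from parent(g,h), red(h,b)
round 1: derive anc(g,c) via R2 from parent(g,a), red(a,c)
round 1: derive anc(h,b) via R2 from parent(h,c), red(c,b)
round 1: derive anc(h,g) via R2 from parent(h,c), red(c,g)
round 1: derive anc(h,h) via R2 from parent(h,a), red(a,h)
round 2: derive anc(c,a) via R1 from anc(c,g), anc(g,a)
round 2: derive anc(c,i) via R1 from anc(c,h), anc(h,i)
round 2: derive anc(g,g) via R1 from anc(g,c), anc(c,g)
round 2: derive anc(g,i) via R1 from anc(g,h), anc(h,i)

anc(g,i)  [via R1]
  anc(g,h)  [via R0]
    parent(g,h)  [fact]
  anc(h,i)  [via R0]
    parent(h,i)  [fact]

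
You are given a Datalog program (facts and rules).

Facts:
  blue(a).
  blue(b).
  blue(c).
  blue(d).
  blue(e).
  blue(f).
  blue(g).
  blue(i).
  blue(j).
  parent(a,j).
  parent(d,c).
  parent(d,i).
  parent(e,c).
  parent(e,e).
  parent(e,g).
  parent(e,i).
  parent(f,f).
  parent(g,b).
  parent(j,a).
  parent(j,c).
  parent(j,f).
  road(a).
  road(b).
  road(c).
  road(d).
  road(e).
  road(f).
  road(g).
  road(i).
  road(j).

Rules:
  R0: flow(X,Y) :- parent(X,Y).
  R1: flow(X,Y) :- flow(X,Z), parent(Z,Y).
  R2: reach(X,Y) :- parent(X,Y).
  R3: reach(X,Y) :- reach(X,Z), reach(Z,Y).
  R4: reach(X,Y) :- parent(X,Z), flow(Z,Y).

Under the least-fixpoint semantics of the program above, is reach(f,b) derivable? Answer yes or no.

round 1: derive flow(a,j) via R0 from parent(a,j)
round 1: derive flow(d,c) via R0 from parent(d,c)
round 1: derive flow(d,i) via R0 from parent(d,i)
round 1: derive flow(e,c) via R0 from parent(e,c)
round 1: derive flow(e,e) via R0 from parent(e,e)
round 1: derive flow(e,g) via R0 from parent(e,g)
round 1: derive flow(e,i) via R0 from parent(e,i)
round 1: derive flow(f,f) via R0 from parent(f,f)
round 1: derive flow(g,b) via R0 from parent(g,b)
round 1: derive flow(j,a) via R0 from parent(j,a)
round 1: derive flow(j,c) via R0 from parent(j,c)
round 1: derive flow(j,f) via R0 from parent(j,f)
round 1: derive reach(a,j) via R2 from parent(a,j)
round 1: derive reach(d,c) via R2 from parent(d,c)
round 1: derive reach(d,i) via R2 from parent(d,i)
round 1: derive reach(e,c) via R2 from parent(e,c)
round 1: derive reach(e,e) via R2 from parent(e,e)
round 1: derive reach(e,g) via R2 from parent(e,g)
round 1: derive reach(e,i) via R2 from parent(e,i)
round 1: derive reach(f,f) via R2 from parent(f,f)
round 1: derive reach(g,b) via R2 from parent(g,b)
round 1: derive reach(j,a) via R2 from parent(j,a)
round 1: derive reach(j,c) via R2 from parent(j,c)
round 1: derive reach(j,f) via R2 from parent(j,f)
round 2: derive flow(a,a) via R1 from flow(a,j), parent(j,a)
round 2: derive flow(a,c) via R1 from flow(a,j), parent(j,c)
round 2: derive flow(a,f) via R1 from flow(a,j), parent(j,f)
round 2: derive flow(e,b) via R1 from flow(e,g), parent(g,b)
round 2: derive flow(j,j) via R1 from flow(j,a), parent(a,j)
round 2: derive reach(a,a) via R3 from reach(a,j), reach(j,a)
round 2: derive reach(a,c) via R3 from reach(a,j), reach(j,c)
round 2: derive reach(a,f) via R3 from reach(a,j), reach(j,f)
round 2: derive reach(e,b) via R3 from reach(e,g), reach(g,b)
round 2: derive reach(j,j) via R3 from reach(j,a), reach(a,j)

no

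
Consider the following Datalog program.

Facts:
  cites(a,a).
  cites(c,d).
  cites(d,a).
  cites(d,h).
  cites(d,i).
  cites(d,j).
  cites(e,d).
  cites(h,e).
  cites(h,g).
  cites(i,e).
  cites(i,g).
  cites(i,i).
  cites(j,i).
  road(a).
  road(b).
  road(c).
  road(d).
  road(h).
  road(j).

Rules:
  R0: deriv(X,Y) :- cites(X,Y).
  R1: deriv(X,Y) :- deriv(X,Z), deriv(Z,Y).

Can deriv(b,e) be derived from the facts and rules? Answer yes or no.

round 1: derive deriv(a,a) via R0 from cites(a,a)
round 1: derive deriv(c,d) via R0 from cites(c,d)
round 1: derive deriv(d,a) via R0 from cites(d,a)
round 1: derive deriv(d,h) via R0 from cites(d,h)
round 1: derive deriv(d,i) via R0 from cites(d,i)
round 1: derive deriv(d,j) via R0 from cites(d,j)
round 1: derive deriv(e,d) via R0 from cites(e,d)
round 1: derive deriv(h,e) via R0 from cites(h,e)
round 1: derive deriv(h,g) via R0 from cites(h,g)
round 1: derive deriv(i,e) via R0 from cites(i,e)
round 1: derive deriv(i,g) via R0 from cites(i,g)
round 1: derive deriv(i,i) via R0 from cites(i,i)
round 1: derive deriv(j,i) via R0 from cites(j,i)
round 2: derive deriv(c,a) via R1 from deriv(c,d), deriv(d,a)
round 2: derive deriv(c,h) via R1 from deriv(c,d), deriv(d,h)
round 2: derive deriv(c,i) via R1 from deriv(c,d), deriv(d,i)
round 2: derive deriv(c,j) via R1 from deriv(c,d), deriv(d,j)
round 2: derive deriv(d,e) via R1 from deriv(d,h), deriv(h,e)
round 2: derive deriv(d,g) via R1 from deriv(d,h), deriv(h,g)
round 2: derive deriv(e,a) via R1 from deriv(e,d), deriv(d,a)
round 2: derive deriv(e,h) via R1 from deriv(e,d), deriv(d,h)
round 2: derive deriv(e,i) via R1 from deriv(e,d), deriv(d,i)
round 2: derive deriv(e,j) via R1 from deriv(e,d), deriv(d,j)
round 2: derive deriv(h,d) via R1 from deriv(h,e), deriv(e,d)
round 2: derive deriv(i,d) via R1 from deriv(i,e), deriv(e,d)
round 2: derive deriv(j,e) via R1 from deriv(j,i), deriv(i,e)
round 2: derive deriv(j,g) via R1 from deriv(j,i), deriv(i,g)
round 3: derive deriv(c,e) via R1 from deriv(c,d), deriv(d,e)
round 3: derive deriv(c,g) via R1 from deriv(c,d), deriv(d,g)
round 3: derive deriv(d,d) via R1 from deriv(d,e), deriv(e,d)
round 3: derive deriv(e,e) via R1 from deriv(e,d), deriv(d,e)
round 3: derive deriv(e,g) via R1 from deriv(e,d), deriv(d,g)
round 3: derive deriv(h,a) via R1 from deriv(h,d), deriv(d,a)
round 3: derive deriv(h,h) via R1 from deriv(h,d), deriv(d,h)
round 3: derive deriv(h,i) via R1 from deriv(h,d), deriv(d,i)
round 3: derive deriv(h,j) via R1 from deriv(h,d), deriv(d,j)
round 3: derive deriv(i,a) via R1 from deriv(i,d), deriv(d,a)
round 3: derive deriv(i,h) via R1 from deriv(i,d), deriv(d,h)
round 3: derive deriv(i,j) via R1 from deriv(i,d), deriv(d,j)
round 3: derive deriv(j,a) via R1 from deriv(j,e), deriv(e,a)
round 3: derive deriv(j,d) via R1 from deriv(j,e), deriv(e,d)
round 3: derive deriv(j,h) via R1 from deriv(j,e), deriv(e,h)
round 3: derive deriv(j,j) via R1 from deriv(j,e), deriv(e,j)

no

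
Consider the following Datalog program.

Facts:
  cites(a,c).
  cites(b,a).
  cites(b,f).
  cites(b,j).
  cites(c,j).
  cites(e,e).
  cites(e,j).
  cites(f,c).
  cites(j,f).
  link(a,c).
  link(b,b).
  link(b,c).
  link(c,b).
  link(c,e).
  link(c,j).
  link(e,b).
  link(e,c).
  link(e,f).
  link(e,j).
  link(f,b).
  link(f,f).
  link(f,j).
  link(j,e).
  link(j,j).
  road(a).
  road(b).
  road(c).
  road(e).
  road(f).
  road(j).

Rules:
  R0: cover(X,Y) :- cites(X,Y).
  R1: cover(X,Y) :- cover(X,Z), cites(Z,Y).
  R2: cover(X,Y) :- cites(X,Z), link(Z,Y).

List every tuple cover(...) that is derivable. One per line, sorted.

round 1: derive cover(a,c) via R0 from cites(a,c)
round 1: derive cover(b,a) via R0 from cites(b,a)
round 1: derive cover(b,f) via R0 from cites(b,f)
round 1: derive cover(b,j) via R0 from cites(b,j)
round 1: derive cover(c,j) via R0 from cites(c,j)
round 1: derive cover(e,e) via R0 from cites(e,e)
round 1: derive cover(e,j) via R0 from cites(e,j)
round 1: derive cover(f,c) via R0 from cites(f,c)
round 1: derive cover(j,f) via R0 from cites(j,f)
round 1: derive cover(a,b) via R2 from cites(a,c), link(c,b)
round 1: derive cover(a,e) via R2 from cites(a,c), link(c,e)
round 1: derive cover(a,j) via R2 from cites(a,c), link(c,j)
round 1: derive cover(b,b) via R2 from cites(b,f), link(f,b)
round 1: derive cover(b,c) via R2 from cites(b,a), link(a,c)
round 1: derive cover(b,e) via R2 from cites(b,j), link(j,e)
round 1: derive cover(c,e) via R2 from cites(c,j), link(j,e)
round 1: derive cover(e,b) via R2 from cites(e,e), link(e,b)
round 1: derive cover(e,c) via R2 from cites(e,e), link(e,c)
round 1: derive cover(e,f) via R2 from cites(e,e), link(e,f)
round 1: derive cover(f,b) via R2 from cites(f,c), link(c,b)
round 1: derive cover(f,e) via R2 from cites(f,c), link(c,e)
round 1: derive cover(f,j) via R2 from cites(f,c), link(c,j)
round 1: derive cover(j,b) via R2 from cites(j,f), link(f,b)
round 1: derive cover(j,j) via R2 from cites(j,f), link(f,j)
round 2: derive cover(a,a) via R1 from cover(a,b), cites(b,a)
round 2: derive cover(a,f) via R1 from cover(a,b), cites(b,f)
round 2: derive cover(c,f) via R1 from cover(c,j), cites(j,f)
round 2: derive cover(e,a) via R1 from cover(e,b), cites(b,a)
round 2: derive cover(f,a) via R1 from cover(f,b), cites(b,a)
round 2: derive cover(f,f) via R1 from cover(f,b), cites(b,f)
round 2: derive cover(j,a) via R1 from cover(j,b), cites(b,a)
round 2: derive cover(j,c) via R1 from cover(j,f), cites(f,c)
round 3: derive cover(c,c) via R1 from cover(c,f), cites(f,c)

cover(a,a)
cover(a,b)
cover(a,c)
cover(a,e)
cover(a,f)
cover(a,j)
cover(b,a)
cover(b,b)
cover(b,c)
cover(b,e)
cover(b,f)
cover(b,j)
cover(c,c)
cover(c,e)
cover(c,f)
cover(c,j)
cover(e,a)
cover(e,b)
cover(e,c)
cover(e,e)
cover(e,f)
cover(e,j)
cover(f,a)
cover(f,b)
cover(f,c)
cover(f,e)
cover(f,f)
cover(f,j)
cover(j,a)
cover(j,b)
cover(j,c)
cover(j,f)
cover(j,j)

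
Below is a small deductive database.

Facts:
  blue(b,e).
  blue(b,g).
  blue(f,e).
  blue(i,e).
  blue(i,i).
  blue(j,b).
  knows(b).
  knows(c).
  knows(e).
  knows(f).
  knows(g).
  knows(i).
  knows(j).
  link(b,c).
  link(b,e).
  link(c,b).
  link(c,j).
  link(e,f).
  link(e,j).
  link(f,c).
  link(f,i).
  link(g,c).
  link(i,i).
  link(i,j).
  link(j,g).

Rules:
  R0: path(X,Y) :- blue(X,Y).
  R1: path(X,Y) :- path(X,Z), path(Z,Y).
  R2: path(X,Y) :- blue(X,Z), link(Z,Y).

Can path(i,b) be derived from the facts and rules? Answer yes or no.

round 1: derive path(b,e) via R0 from blue(b,e)
round 1: derive path(b,g) via R0 from blue(b,g)
round 1: derive path(f,e) via R0 from blue(f,e)
round 1: derive path(i,e) via R0 from blue(i,e)
round 1: derive path(i,i) via R0 from blue(i,i)
round 1: derive path(j,b) via R0 from blue(j,b)
round 1: derive path(b,c) via R2 from blue(b,g), link(g,c)
round 1: derive path(b,f) via R2 from blue(b,e), link(e,f)
round 1: derive path(b,j) via R2 from blue(b,e), link(e,j)
round 1: derive path(f,f) via R2 from blue(f,e), link(e,f)
round 1: derive path(f,j) via R2 from blue(f,e), link(e,j)
round 1: derive path(i,f) via R2 from blue(i,e), link(e,f)
round 1: derive path(i,j) via R2 from blue(i,e), link(e,j)
round 1: derive path(j,c) via R2 from blue(j,b), link(b,c)
round 1: derive path(j,e) via R2 from blue(j,b), link(b,e)
round 2: derive path(b,b) via R1 from path(b,j), path(j,b)
round 2: derive path(f,b) via R1 from path(f,j), path(j,b)
round 2: derive path(f,c) via R1 from path(f,j), path(j,c)
round 2: derive path(i,b) via R1 from path(i,j), path(j,b)
round 2: derive path(i,c) via R1 from path(i,j), path(j,c)
round 2: derive path(j,f) via R1 from path(j,b), path(b,f)
round 2: derive path(j,g) via R1 from path(j,b), path(b,g)
round 2: derive path(j,j) via R1 from path(j,b), path(b,j)
round 3: derive path(f,g) via R1 from path(f,b), path(b,g)
round 3: derive path(i,g) via R1 from path(i,b), path(b,g)

yes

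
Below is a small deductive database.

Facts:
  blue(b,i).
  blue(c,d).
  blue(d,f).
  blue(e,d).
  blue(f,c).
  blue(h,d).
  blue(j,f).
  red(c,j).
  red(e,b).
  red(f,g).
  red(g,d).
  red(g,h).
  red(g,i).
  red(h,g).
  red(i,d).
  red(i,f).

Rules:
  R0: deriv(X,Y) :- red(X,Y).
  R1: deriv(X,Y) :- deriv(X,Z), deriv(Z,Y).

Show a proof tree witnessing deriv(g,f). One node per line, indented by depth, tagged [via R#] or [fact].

deriv(g,f)  [via R1]
  deriv(g,i)  [via R0]
    red(g,i)  [fact]
  deriv(i,f)  [via R0]
    red(i,f)  [fact]

round 1: derive deriv(c,j) via R0 from red(c,j)
round 1: derive deriv(e,b) via R0 from red(e,b)
round 1: derive deriv(f,g) via R0 from red(f,g)
round 1: derive deriv(g,d) via R0 from red(g,d)
round 1: derive deriv(g,h) via R0 from red(g,h)
round 1: derive deriv(g,i) via R0 from red(g,i)
round 1: derive deriv(h,g) via R0 from red(h,g)
round 1: derive deriv(i,d) via R0 from red(i,d)
round 1: derive deriv(i,f) via R0 from red(i,f)
round 2: derive deriv(f,d) via R1 from deriv(f,g), deriv(g,d)
round 2: derive deriv(f,h) via R1 from deriv(f,g), deriv(g,h)
round 2: derive deriv(f,i) via R1 from deriv(f,g), deriv(g,i)
round 2: derive deriv(g,f) via R1 from deriv(g,i), deriv(i,f)
round 2: derive deriv(g,g) via R1 from deriv(g,h), deriv(h,g)
round 2: derive deriv(h,d) via R1 from deriv(h,g), deriv(g,d)
round 2: derive deriv(h,h) via R1 from deriv(h,g), deriv(g,h)
round 2: derive deriv(h,i) via R1 from deriv(h,g), deriv(g,i)
round 2: derive deriv(i,g) via R1 from deriv(i,f), deriv(f,g)
round 3: derive deriv(f,f) via R1 from deriv(f,g), deriv(g,f)
round 3: derive deriv(h,f) via R1 from deriv(h,g), deriv(g,f)
round 3: derive deriv(i,h) via R1 from deriv(i,f), deriv(f,h)
round 3: derive deriv(i,i) via R1 from deriv(i,f), deriv(f,i)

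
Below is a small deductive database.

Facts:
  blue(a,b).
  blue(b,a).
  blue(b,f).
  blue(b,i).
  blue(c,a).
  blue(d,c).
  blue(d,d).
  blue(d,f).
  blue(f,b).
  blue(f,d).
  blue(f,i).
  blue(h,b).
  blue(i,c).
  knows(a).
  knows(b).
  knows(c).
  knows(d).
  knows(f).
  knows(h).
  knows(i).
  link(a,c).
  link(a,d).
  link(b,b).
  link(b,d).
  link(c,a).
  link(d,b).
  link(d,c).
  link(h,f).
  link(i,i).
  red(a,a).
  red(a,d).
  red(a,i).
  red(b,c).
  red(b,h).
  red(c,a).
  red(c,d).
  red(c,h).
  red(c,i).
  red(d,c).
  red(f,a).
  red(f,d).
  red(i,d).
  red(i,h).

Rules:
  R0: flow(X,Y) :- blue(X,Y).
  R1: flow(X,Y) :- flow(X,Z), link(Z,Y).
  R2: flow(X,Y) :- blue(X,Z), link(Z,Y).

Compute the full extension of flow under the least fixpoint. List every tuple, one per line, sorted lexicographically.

round 1: derive flow(a,b) via R0 from blue(a,b)
round 1: derive flow(b,a) via R0 from blue(b,a)
round 1: derive flow(b,f) via R0 from blue(b,f)
round 1: derive flow(b,i) via R0 from blue(b,i)
round 1: derive flow(c,a) via R0 from blue(c,a)
round 1: derive flow(d,c) via R0 from blue(d,c)
round 1: derive flow(d,d) via R0 from blue(d,d)
round 1: derive flow(d,f) via R0 from blue(d,f)
round 1: derive flow(f,b) via R0 from blue(f,b)
round 1: derive flow(f,d) via R0 from blue(f,d)
round 1: derive flow(f,i) via R0 from blue(f,i)
round 1: derive flow(h,b) via R0 from blue(h,b)
round 1: derive flow(i,c) via R0 from blue(i,c)
round 1: derive flow(a,d) via R2 from blue(a,b), link(b,d)
round 1: derive flow(b,c) via R2 from blue(b,a), link(a,c)
round 1: derive flow(b,d) via R2 from blue(b,a), link(a,d)
round 1: derive flow(c,c) via R2 from blue(c,a), link(a,c)
round 1: derive flow(c,d) via R2 from blue(c,a), link(a,d)
round 1: derive flow(d,a) via R2 from blue(d,c), link(c,a)
round 1: derive flow(d,b) via R2 from blue(d,d), link(d,b)
round 1: derive flow(f,c) via R2 from blue(f,d), link(d,c)
round 1: derive flow(h,d) via R2 from blue(h,b), link(b,d)
round 1: derive flow(i,a) via R2 from blue(i,c), link(c,a)
round 2: derive flow(a,c) via R1 from flow(a,d), link(d,c)
round 2: derive flow(b,b) via R1 from flow(b,d), link(d,b)
round 2: derive flow(c,b) via R1 from flow(c,d), link(d,b)
round 2: derive flow(f,a) via R1 from flow(f,c), link(c,a)
round 2: derive flow(h,c) via R1 from flow(h,d), link(d,c)
round 2: derive flow(i,d) via R1 from flow(i,a), link(a,d)
round 3: derive flow(a,a) via R1 from flow(a,c), link(c,a)
round 3: derive flow(h,a) via R1 from flow(h,c), link(c,a)
round 3: derive flow(i,b) via R1 from flow(i,d), link(d,b)

flow(a,a)
flow(a,b)
flow(a,c)
flow(a,d)
flow(b,a)
flow(b,b)
flow(b,c)
flow(b,d)
flow(b,f)
flow(b,i)
flow(c,a)
flow(c,b)
flow(c,c)
flow(c,d)
flow(d,a)
flow(d,b)
flow(d,c)
flow(d,d)
flow(d,f)
flow(f,a)
flow(f,b)
flow(f,c)
flow(f,d)
flow(f,i)
flow(h,a)
flow(h,b)
flow(h,c)
flow(h,d)
flow(i,a)
flow(i,b)
flow(i,c)
flow(i,d)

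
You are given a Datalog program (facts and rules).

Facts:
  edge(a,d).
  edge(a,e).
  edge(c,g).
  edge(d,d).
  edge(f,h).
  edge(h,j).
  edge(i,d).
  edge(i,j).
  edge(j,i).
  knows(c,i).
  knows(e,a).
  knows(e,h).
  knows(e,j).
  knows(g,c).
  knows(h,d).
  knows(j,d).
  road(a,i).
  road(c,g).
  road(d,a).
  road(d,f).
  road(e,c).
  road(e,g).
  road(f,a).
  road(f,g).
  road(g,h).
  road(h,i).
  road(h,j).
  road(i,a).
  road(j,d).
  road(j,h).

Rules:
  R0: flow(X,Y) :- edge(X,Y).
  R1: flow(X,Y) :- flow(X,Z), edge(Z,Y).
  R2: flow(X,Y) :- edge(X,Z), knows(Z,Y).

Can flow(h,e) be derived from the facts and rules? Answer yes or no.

no

round 1: derive flow(a,d) via R0 from edge(a,d)
round 1: derive flow(a,e) via R0 from edge(a,e)
round 1: derive flow(c,g) via R0 from edge(c,g)
round 1: derive flow(d,d) via R0 from edge(d,d)
round 1: derive flow(f,h) via R0 from edge(f,h)
round 1: derive flow(h,j) via R0 from edge(h,j)
round 1: derive flow(i,d) via R0 from edge(i,d)
round 1: derive flow(i,j) via R0 from edge(i,j)
round 1: derive flow(j,i) via R0 from edge(j,i)
round 1: derive flow(a,a) via R2 from edge(a,e), knows(e,a)
round 1: derive flow(a,h) via R2 from edge(a,e), knows(e,h)
round 1: derive flow(a,j) via R2 from edge(a,e), knows(e,j)
round 1: derive flow(c,c) via R2 from edge(c,g), knows(g,c)
round 1: derive flow(f,d) via R2 from edge(f,h), knows(h,d)
round 1: derive flow(h,d) via R2 from edge(h,j), knows(j,d)
round 2: derive flow(a,i) via R1 from flow(a,j), edge(j,i)
round 2: derive flow(f,j) via R1 from flow(f,h), edge(h,j)
round 2: derive flow(h,i) via R1 from flow(h,j), edge(j,i)
round 2: derive flow(i,i) via R1 from flow(i,j), edge(j,i)
round 2: derive flow(j,d) via R1 from flow(j,i), edge(i,d)
round 2: derive flow(j,j) via R1 from flow(j,i), edge(i,j)
round 3: derive flow(f,i) via R1 from flow(f,j), edge(j,i)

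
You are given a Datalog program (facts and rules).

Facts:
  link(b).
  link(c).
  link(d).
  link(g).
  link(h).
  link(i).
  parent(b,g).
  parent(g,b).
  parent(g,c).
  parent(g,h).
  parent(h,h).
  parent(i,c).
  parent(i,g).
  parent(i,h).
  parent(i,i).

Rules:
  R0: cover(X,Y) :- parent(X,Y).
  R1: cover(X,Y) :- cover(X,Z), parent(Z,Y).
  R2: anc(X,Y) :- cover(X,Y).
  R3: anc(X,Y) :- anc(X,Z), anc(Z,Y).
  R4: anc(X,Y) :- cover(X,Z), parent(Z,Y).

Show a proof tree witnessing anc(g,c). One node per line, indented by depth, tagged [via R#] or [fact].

anc(g,c)  [via R2]
  cover(g,c)  [via R0]
    parent(g,c)  [fact]

round 1: derive cover(b,g) via R0 from parent(b,g)
round 1: derive cover(g,b) via R0 from parent(g,b)
round 1: derive cover(g,c) via R0 from parent(g,c)
round 1: derive cover(g,h) via R0 from parent(g,h)
round 1: derive cover(h,h) via R0 from parent(h,h)
round 1: derive cover(i,c) via R0 from parent(i,c)
round 1: derive cover(i,g) via R0 from parent(i,g)
round 1: derive cover(i,h) via R0 from parent(i,h)
round 1: derive cover(i,i) via R0 from parent(i,i)
round 2: derive cover(b,b) via R1 from cover(b,g), parent(g,b)
round 2: derive cover(b,c) via R1 from cover(b,g), parent(g,c)
round 2: derive cover(b,h) via R1 from cover(b,g), parent(g,h)
round 2: derive cover(g,g) via R1 from cover(g,b), parent(b,g)
round 2: derive cover(i,b) via R1 from cover(i,g), parent(g,b)
round 2: derive anc(b,g) via R2 from cover(b,g)
round 2: derive anc(g,b) via R2 from cover(g,b)
round 2: derive anc(g,c) via R2 from cover(g,c)
round 2: derive anc(g,h) via R2 from cover(g,h)
round 2: derive anc(h,h) via R2 from cover(h,h)
round 2: derive anc(i,c) via R2 from cover(i,c)
round 2: derive anc(i,g) via R2 from cover(i,g)
round 2: derive anc(i,h) via R2 from cover(i,h)
round 2: derive anc(i,i) via R2 from cover(i,i)
round 2: derive anc(b,b) via R4 from cover(b,g), parent(g,b)
round 2: derive anc(b,c) via R4 from cover(b,g), parent(g,c)
round 2: derive anc(b,h) via R4 from cover(b,g), parent(g,h)
round 2: derive anc(g,g) via R4 from cover(g,b), parent(b,g)
round 2: derive anc(i,b) via R4 from cover(i,g), parent(g,b)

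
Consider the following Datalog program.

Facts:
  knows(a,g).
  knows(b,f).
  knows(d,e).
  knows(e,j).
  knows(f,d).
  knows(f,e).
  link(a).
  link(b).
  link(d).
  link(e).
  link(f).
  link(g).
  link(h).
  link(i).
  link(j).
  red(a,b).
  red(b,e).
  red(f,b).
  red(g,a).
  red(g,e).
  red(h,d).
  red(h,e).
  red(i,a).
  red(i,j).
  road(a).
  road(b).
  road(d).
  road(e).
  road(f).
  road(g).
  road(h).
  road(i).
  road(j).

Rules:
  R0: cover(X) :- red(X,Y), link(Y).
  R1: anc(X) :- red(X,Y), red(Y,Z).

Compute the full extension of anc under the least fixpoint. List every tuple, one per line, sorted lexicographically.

anc(a)
anc(f)
anc(g)
anc(i)

round 1: derive anc(a) via R1 from red(a,b), red(b,e)
round 1: derive anc(f) via R1 from red(f,b), red(b,e)
round 1: derive anc(g) via R1 from red(g,a), red(a,b)
round 1: derive anc(i) via R1 from red(i,a), red(a,b)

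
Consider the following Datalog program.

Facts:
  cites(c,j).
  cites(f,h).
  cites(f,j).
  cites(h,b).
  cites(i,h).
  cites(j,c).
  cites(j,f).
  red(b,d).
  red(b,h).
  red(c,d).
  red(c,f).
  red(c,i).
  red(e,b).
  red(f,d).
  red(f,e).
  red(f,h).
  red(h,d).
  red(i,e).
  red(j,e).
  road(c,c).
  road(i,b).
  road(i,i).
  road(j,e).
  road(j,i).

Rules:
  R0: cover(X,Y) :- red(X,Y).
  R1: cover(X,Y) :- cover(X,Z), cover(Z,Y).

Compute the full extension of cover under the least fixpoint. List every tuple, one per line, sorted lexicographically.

round 1: derive cover(b,d) via R0 from red(b,d)
round 1: derive cover(b,h) via R0 from red(b,h)
round 1: derive cover(c,d) via R0 from red(c,d)
round 1: derive cover(c,f) via R0 from red(c,f)
round 1: derive cover(c,i) via R0 from red(c,i)
round 1: derive cover(e,b) via R0 from red(e,b)
round 1: derive cover(f,d) via R0 from red(f,d)
round 1: derive cover(f,e) via R0 from red(f,e)
round 1: derive cover(f,h) via R0 from red(f,h)
round 1: derive cover(h,d) via R0 from red(h,d)
round 1: derive cover(i,e) via R0 from red(i,e)
round 1: derive cover(j,e) via R0 from red(j,e)
round 2: derive cover(c,e) via R1 from cover(c,f), cover(f,e)
round 2: derive cover(c,h) via R1 from cover(c,f), cover(f,h)
round 2: derive cover(e,d) via R1 from cover(e,b), cover(b,d)
round 2: derive cover(e,h) via R1 from cover(e,b), cover(b,h)
round 2: derive cover(f,b) via R1 from cover(f,e), cover(e,b)
round 2: derive cover(i,b) via R1 from cover(i,e), cover(e,b)
round 2: derive cover(j,b) via R1 from cover(j,e), cover(e,b)
round 3: derive cover(c,b) via R1 from cover(c,e), cover(e,b)
round 3: derive cover(i,d) via R1 from cover(i,b), cover(b,d)
round 3: derive cover(i,h) via R1 from cover(i,b), cover(b,h)
round 3: derive cover(j,d) via R1 from cover(j,b), cover(b,d)
round 3: derive cover(j,h) via R1 from cover(j,b), cover(b,h)

cover(b,d)
cover(b,h)
cover(c,b)
cover(c,d)
cover(c,e)
cover(c,f)
cover(c,h)
cover(c,i)
cover(e,b)
cover(e,d)
cover(e,h)
cover(f,b)
cover(f,d)
cover(f,e)
cover(f,h)
cover(h,d)
cover(i,b)
cover(i,d)
cover(i,e)
cover(i,h)
cover(j,b)
cover(j,d)
cover(j,e)
cover(j,h)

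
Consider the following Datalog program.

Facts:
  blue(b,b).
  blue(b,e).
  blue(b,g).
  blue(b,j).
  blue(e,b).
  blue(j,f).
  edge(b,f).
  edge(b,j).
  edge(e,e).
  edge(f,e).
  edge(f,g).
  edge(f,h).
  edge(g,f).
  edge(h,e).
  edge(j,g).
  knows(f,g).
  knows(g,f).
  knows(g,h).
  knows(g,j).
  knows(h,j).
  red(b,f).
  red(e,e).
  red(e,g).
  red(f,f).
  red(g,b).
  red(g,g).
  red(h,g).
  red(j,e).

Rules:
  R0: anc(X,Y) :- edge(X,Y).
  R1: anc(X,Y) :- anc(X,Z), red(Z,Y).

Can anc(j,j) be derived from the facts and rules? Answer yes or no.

round 1: derive anc(b,f) via R0 from edge(b,f)
round 1: derive anc(b,j) via R0 from edge(b,j)
round 1: derive anc(e,e) via R0 from edge(e,e)
round 1: derive anc(f,e) via R0 from edge(f,e)
round 1: derive anc(f,g) via R0 from edge(f,g)
round 1: derive anc(f,h) via R0 from edge(f,h)
round 1: derive anc(g,f) via R0 from edge(g,f)
round 1: derive anc(h,e) via R0 from edge(h,e)
round 1: derive anc(j,g) via R0 from edge(j,g)
round 2: derive anc(b,e) via R1 from anc(b,j), red(j,e)
round 2: derive anc(e,g) via R1 from anc(e,e), red(e,g)
round 2: derive anc(f,b) via R1 from anc(f,g), red(g,b)
round 2: derive anc(h,g) via R1 from anc(h,e), red(e,g)
round 2: derive anc(j,b) via R1 from anc(j,g), red(g,b)
round 3: derive anc(b,g) via R1 from anc(b,e), red(e,g)
round 3: derive anc(e,b) via R1 from anc(e,g), red(g,b)
round 3: derive anc(f,f) via R1 from anc(f,b), red(b,f)
round 3: derive anc(h,b) via R1 from anc(h,g), red(g,b)
round 3: derive anc(j,f) via R1 from anc(j,b), red(b,f)
round 4: derive anc(b,b) via R1 from anc(b,g), red(g,b)
round 4: derive anc(e,f) via R1 from anc(e,b), red(b,f)
round 4: derive anc(h,f) via R1 from anc(h,b), red(b,f)

no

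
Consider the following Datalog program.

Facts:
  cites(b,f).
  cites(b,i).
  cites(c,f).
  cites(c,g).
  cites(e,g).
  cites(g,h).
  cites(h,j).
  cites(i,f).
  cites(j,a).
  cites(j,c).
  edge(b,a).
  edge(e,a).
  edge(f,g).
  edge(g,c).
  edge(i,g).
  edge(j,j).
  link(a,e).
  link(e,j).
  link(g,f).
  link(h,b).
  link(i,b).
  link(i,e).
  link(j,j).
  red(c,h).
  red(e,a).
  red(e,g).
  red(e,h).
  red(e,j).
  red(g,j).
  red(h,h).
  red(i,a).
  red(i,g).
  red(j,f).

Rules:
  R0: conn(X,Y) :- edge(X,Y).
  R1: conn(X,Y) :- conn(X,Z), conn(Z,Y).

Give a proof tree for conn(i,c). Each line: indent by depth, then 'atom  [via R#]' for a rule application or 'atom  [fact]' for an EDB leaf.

conn(i,c)  [via R1]
  conn(i,g)  [via R0]
    edge(i,g)  [fact]
  conn(g,c)  [via R0]
    edge(g,c)  [fact]

round 1: derive conn(b,a) via R0 from edge(b,a)
round 1: derive conn(e,a) via R0 from edge(e,a)
round 1: derive conn(f,g) via R0 from edge(f,g)
round 1: derive conn(g,c) via R0 from edge(g,c)
round 1: derive conn(i,g) via R0 from edge(i,g)
round 1: derive conn(j,j) via R0 from edge(j,j)
round 2: derive conn(f,c) via R1 from conn(f,g), conn(g,c)
round 2: derive conn(i,c) via R1 from conn(i,g), conn(g,c)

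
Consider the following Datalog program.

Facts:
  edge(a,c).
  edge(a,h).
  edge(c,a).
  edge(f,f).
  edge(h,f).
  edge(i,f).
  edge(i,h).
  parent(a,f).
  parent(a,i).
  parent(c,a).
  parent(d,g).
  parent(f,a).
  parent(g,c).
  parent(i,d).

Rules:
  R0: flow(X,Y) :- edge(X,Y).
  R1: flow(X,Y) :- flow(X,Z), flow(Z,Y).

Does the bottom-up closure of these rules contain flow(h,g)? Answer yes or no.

no

round 1: derive flow(a,c) via R0 from edge(a,c)
round 1: derive flow(a,h) via R0 from edge(a,h)
round 1: derive flow(c,a) via R0 from edge(c,a)
round 1: derive flow(f,f) via R0 from edge(f,f)
round 1: derive flow(h,f) via R0 from edge(h,f)
round 1: derive flow(i,f) via R0 from edge(i,f)
round 1: derive flow(i,h) via R0 from edge(i,h)
round 2: derive flow(a,a) via R1 from flow(a,c), flow(c,a)
round 2: derive flow(a,f) via R1 from flow(a,h), flow(h,f)
round 2: derive flow(c,c) via R1 from flow(c,a), flow(a,c)
round 2: derive flow(c,h) via R1 from flow(c,a), flow(a,h)
round 3: derive flow(c,f) via R1 from flow(c,a), flow(a,f)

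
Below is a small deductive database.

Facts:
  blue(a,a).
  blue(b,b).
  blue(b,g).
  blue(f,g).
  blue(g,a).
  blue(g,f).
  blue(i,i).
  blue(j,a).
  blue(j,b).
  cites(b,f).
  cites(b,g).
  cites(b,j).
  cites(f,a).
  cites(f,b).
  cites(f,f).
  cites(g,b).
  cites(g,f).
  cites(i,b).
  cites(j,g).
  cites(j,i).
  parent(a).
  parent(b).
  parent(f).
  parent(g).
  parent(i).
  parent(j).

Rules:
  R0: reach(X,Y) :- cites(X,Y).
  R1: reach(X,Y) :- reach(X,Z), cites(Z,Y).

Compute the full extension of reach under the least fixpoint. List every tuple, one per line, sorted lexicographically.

reach(b,a)
reach(b,b)
reach(b,f)
reach(b,g)
reach(b,i)
reach(b,j)
reach(f,a)
reach(f,b)
reach(f,f)
reach(f,g)
reach(f,i)
reach(f,j)
reach(g,a)
reach(g,b)
reach(g,f)
reach(g,g)
reach(g,i)
reach(g,j)
reach(i,a)
reach(i,b)
reach(i,f)
reach(i,g)
reach(i,i)
reach(i,j)
reach(j,a)
reach(j,b)
reach(j,f)
reach(j,g)
reach(j,i)
reach(j,j)

round 1: derive reach(b,f) via R0 from cites(b,f)
round 1: derive reach(b,g) via R0 from cites(b,g)
round 1: derive reach(b,j) via R0 from cites(b,j)
round 1: derive reach(f,a) via R0 from cites(f,a)
round 1: derive reach(f,b) via R0 from cites(f,b)
round 1: derive reach(f,f) via R0 from cites(f,f)
round 1: derive reach(g,b) via R0 from cites(g,b)
round 1: derive reach(g,f) via R0 from cites(g,f)
round 1: derive reach(i,b) via R0 from cites(i,b)
round 1: derive reach(j,g) via R0 from cites(j,g)
round 1: derive reach(j,i) via R0 from cites(j,i)
round 2: derive reach(b,a) via R1 from reach(b,f), cites(f,a)
round 2: derive reach(b,b) via R1 from reach(b,f), cites(f,b)
round 2: derive reach(b,i) via R1 from reach(b,j), cites(j,i)
round 2: derive reach(f,g) via R1 from reach(f,b), cites(b,g)
round 2: derive reach(f,j) via R1 from reach(f,b), cites(b,j)
round 2: derive reach(g,a) via R1 from reach(g,f), cites(f,a)
round 2: derive reach(g,g) via R1 from reach(g,b), cites(b,g)
round 2: derive reach(g,j) via R1 from reach(g,b), cites(b,j)
round 2: derive reach(i,f) via R1 from reach(i,b), cites(b,f)
round 2: derive reach(i,g) via R1 from reach(i,b), cites(b,g)
round 2: derive reach(i,j) via R1 from reach(i,b), cites(b,j)
round 2: derive reach(j,b) via R1 from reach(j,g), cites(g,b)
round 2: derive reach(j,f) via R1 from reach(j,g), cites(g,f)
round 3: derive reach(f,i) via R1 from reach(f,j), cites(j,i)
round 3: derive reach(g,i) via R1 from reach(g,j), cites(j,i)
round 3: derive reach(i,a) via R1 from reach(i,f), cites(f,a)
round 3: derive reach(i,i) via R1 from reach(i,j), cites(j,i)
round 3: derive reach(j,a) via R1 from reach(j,f), cites(f,a)
round 3: derive reach(j,j) via R1 from reach(j,b), cites(b,j)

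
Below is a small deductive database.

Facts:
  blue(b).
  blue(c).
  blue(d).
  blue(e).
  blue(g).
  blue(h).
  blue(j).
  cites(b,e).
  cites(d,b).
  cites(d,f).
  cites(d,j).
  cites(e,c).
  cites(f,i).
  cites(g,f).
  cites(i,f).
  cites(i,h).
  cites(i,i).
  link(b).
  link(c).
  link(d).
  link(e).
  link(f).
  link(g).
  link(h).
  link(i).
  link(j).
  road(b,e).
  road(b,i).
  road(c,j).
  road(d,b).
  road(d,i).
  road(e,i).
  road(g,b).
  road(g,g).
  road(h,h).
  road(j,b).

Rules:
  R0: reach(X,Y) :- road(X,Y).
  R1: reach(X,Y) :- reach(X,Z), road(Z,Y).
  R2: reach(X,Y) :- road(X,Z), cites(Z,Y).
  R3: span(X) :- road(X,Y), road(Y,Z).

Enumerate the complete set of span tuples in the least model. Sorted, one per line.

round 1: derive span(b) via R3 from road(b,e), road(e,i)
round 1: derive span(c) via R3 from road(c,j), road(j,b)
round 1: derive span(d) via R3 from road(d,b), road(b,e)
round 1: derive span(g) via R3 from road(g,b), road(b,e)
round 1: derive span(h) via R3 from road(h,h), road(h,h)
round 1: derive span(j) via R3 from road(j,b), road(b,e)

span(b)
span(c)
span(d)
span(g)
span(h)
span(j)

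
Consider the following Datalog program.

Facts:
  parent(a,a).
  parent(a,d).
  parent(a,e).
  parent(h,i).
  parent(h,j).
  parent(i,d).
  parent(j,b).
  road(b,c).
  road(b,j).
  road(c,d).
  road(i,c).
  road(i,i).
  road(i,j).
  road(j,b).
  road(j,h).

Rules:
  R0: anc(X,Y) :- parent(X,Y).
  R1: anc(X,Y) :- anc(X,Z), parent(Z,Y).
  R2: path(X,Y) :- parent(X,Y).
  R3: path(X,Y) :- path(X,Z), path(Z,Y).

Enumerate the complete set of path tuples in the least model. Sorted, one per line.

path(a,a)
path(a,d)
path(a,e)
path(h,b)
path(h,d)
path(h,i)
path(h,j)
path(i,d)
path(j,b)

round 1: derive path(a,a) via R2 from parent(a,a)
round 1: derive path(a,d) via R2 from parent(a,d)
round 1: derive path(a,e) via R2 from parent(a,e)
round 1: derive path(h,i) via R2 from parent(h,i)
round 1: derive path(h,j) via R2 from parent(h,j)
round 1: derive path(i,d) via R2 from parent(i,d)
round 1: derive path(j,b) via R2 from parent(j,b)
round 2: derive path(h,b) via R3 from path(h,j), path(j,b)
round 2: derive path(h,d) via R3 from path(h,i), path(i,d)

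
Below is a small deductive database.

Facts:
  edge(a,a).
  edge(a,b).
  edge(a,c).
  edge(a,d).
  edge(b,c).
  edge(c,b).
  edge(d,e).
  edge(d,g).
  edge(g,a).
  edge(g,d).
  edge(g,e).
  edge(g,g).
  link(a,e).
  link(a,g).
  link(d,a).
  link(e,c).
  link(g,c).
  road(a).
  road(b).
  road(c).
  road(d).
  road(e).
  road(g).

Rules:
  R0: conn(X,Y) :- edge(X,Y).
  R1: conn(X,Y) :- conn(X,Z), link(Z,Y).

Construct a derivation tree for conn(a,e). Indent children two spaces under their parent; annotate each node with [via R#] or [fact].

round 1: derive conn(a,a) via R0 from edge(a,a)
round 1: derive conn(a,b) via R0 from edge(a,b)
round 1: derive conn(a,c) via R0 from edge(a,c)
round 1: derive conn(a,d) via R0 from edge(a,d)
round 1: derive conn(b,c) via R0 from edge(b,c)
round 1: derive conn(c,b) via R0 from edge(c,b)
round 1: derive conn(d,e) via R0 from edge(d,e)
round 1: derive conn(d,g) via R0 from edge(d,g)
round 1: derive conn(g,a) via R0 from edge(g,a)
round 1: derive conn(g,d) via R0 from edge(g,d)
round 1: derive conn(g,e) via R0 from edge(g,e)
round 1: derive conn(g,g) via R0 from edge(g,g)
round 2: derive conn(a,e) via R1 from conn(a,a), link(a,e)
round 2: derive conn(a,g) via R1 from conn(a,a), link(a,g)
round 2: derive conn(d,c) via R1 from conn(d,e), link(e,c)
round 2: derive conn(g,c) via R1 from conn(g,e), link(e,c)

conn(a,e)  [via R1]
  conn(a,a)  [via R0]
    edge(a,a)  [fact]
  link(a,e)  [fact]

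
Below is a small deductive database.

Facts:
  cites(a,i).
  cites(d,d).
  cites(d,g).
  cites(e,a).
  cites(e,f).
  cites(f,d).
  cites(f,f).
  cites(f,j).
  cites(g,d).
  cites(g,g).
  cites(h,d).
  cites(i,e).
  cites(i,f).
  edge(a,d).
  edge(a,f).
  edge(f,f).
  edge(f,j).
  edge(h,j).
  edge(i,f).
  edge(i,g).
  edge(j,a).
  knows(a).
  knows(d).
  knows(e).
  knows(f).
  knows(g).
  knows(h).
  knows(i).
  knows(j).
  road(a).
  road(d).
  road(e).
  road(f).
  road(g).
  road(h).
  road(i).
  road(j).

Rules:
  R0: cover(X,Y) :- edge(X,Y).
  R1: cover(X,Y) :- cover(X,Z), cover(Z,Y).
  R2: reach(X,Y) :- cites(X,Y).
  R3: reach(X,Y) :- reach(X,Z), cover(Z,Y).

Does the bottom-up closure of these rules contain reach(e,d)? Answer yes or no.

yes

round 1: derive cover(a,d) via R0 from edge(a,d)
round 1: derive cover(a,f) via R0 from edge(a,f)
round 1: derive cover(f,f) via R0 from edge(f,f)
round 1: derive cover(f,j) via R0 from edge(f,j)
round 1: derive cover(h,j) via R0 from edge(h,j)
round 1: derive cover(i,f) via R0 from edge(i,f)
round 1: derive cover(i,g) via R0 from edge(i,g)
round 1: derive cover(j,a) via R0 from edge(j,a)
round 1: derive reach(a,i) via R2 from cites(a,i)
round 1: derive reach(d,d) via R2 from cites(d,d)
round 1: derive reach(d,g) via R2 from cites(d,g)
round 1: derive reach(e,a) via R2 from cites(e,a)
round 1: derive reach(e,f) via R2 from cites(e,f)
round 1: derive reach(f,d) via R2 from cites(f,d)
round 1: derive reach(f,f) via R2 from cites(f,f)
round 1: derive reach(f,j) via R2 from cites(f,j)
round 1: derive reach(g,d) via R2 from cites(g,d)
round 1: derive reach(g,g) via R2 from cites(g,g)
round 1: derive reach(h,d) via R2 from cites(h,d)
round 1: derive reach(i,e) via R2 from cites(i,e)
round 1: derive reach(i,f) via R2 from cites(i,f)
round 2: derive cover(a,j) via R1 from cover(a,f), cover(f,j)
round 2: derive cover(f,a) via R1 from cover(f,j), cover(j,a)
round 2: derive cover(h,a) via R1 from cover(h,j), cover(j,a)
round 2: derive cover(i,j) via R1 from cover(i,f), cover(f,j)
round 2: derive cover(j,d) via R1 from cover(j,a), cover(a,d)
round 2: derive cover(j,f) via R1 from cover(j,a), cover(a,f)
round 2: derive reach(a,f) via R3 from reach(a,i), cover(i,f)
round 2: derive reach(a,g) via R3 from reach(a,i), cover(i,g)
round 2: derive reach(e,d) via R3 from reach(e,a), cover(a,d)
round 2: derive reach(e,j) via R3 from reach(e,f), cover(f,j)
round 2: derive reach(f,a) via R3 from reach(f,j), cover(j,a)
round 2: derive reach(i,j) via R3 from reach(i,f), cover(f,j)
round 3: derive cover(a,a) via R1 from cover(a,f), cover(f,a)
round 3: derive cover(f,d) via R1 from cover(f,a), cover(a,d)
round 3: derive cover(h,d) via R1 from cover(h,a), cover(a,d)
round 3: derive cover(h,f) via R1 from cover(h,a), cover(a,f)
round 3: derive cover(i,a) via R1 from cover(i,f), cover(f,a)
round 3: derive cover(i,d) via R1 from cover(i,j), cover(j,d)
round 3: derive cover(j,j) via R1 from cover(j,a), cover(a,j)
round 3: derive reach(a,a) via R3 from reach(a,f), cover(f,a)
round 3: derive reach(a,j) via R3 from reach(a,f), cover(f,j)
round 3: derive reach(i,a) via R3 from reach(i,f), cover(f,a)
round 3: derive reach(i,d) via R3 from reach(i,j), cover(j,d)
round 4: derive reach(a,d) via R3 from reach(a,a), cover(a,d)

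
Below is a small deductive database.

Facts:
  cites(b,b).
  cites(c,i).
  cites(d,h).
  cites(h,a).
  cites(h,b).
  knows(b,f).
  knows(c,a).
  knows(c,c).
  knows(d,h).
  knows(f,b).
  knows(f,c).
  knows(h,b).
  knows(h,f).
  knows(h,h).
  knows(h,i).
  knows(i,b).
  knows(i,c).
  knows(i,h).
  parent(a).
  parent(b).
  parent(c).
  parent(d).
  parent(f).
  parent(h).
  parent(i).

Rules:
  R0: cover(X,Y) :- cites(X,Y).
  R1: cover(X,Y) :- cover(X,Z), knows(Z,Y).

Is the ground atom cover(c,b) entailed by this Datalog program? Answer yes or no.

yes

round 1: derive cover(b,b) via R0 from cites(b,b)
round 1: derive cover(c,i) via R0 from cites(c,i)
round 1: derive cover(d,h) via R0 from cites(d,h)
round 1: derive cover(h,a) via R0 from cites(h,a)
round 1: derive cover(h,b) via R0 from cites(h,b)
round 2: derive cover(b,f) via R1 from cover(b,b), knows(b,f)
round 2: derive cover(c,b) via R1 from cover(c,i), knows(i,b)
round 2: derive cover(c,c) via R1 from cover(c,i), knows(i,c)
round 2: derive cover(c,h) via R1 from cover(c,i), knows(i,h)
round 2: derive cover(d,b) via R1 from cover(d,h), knows(h,b)
round 2: derive cover(d,f) via R1 from cover(d,h), knows(h,f)
round 2: derive cover(d,i) via R1 from cover(d,h), knows(h,i)
round 2: derive cover(h,f) via R1 from cover(h,b), knows(b,f)
round 3: derive cover(b,c) via R1 from cover(b,f), knows(f,c)
round 3: derive cover(c,a) via R1 from cover(c,c), knows(c,a)
round 3: derive cover(c,f) via R1 from cover(c,b), knows(b,f)
round 3: derive cover(d,c) via R1 from cover(d,f), knows(f,c)
round 3: derive cover(h,c) via R1 from cover(h,f), knows(f,c)
round 4: derive cover(b,a) via R1 from cover(b,c), knows(c,a)
round 4: derive cover(d,a) via R1 from cover(d,c), knows(c,a)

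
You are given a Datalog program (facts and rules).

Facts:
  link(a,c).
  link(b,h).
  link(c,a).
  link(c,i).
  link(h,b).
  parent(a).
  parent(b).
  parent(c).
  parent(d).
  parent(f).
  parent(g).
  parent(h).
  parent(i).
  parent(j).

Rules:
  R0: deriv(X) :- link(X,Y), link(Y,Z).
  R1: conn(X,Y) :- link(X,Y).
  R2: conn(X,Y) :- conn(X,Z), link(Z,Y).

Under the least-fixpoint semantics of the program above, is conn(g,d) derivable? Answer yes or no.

no

round 1: derive conn(a,c) via R1 from link(a,c)
round 1: derive conn(b,h) via R1 from link(b,h)
round 1: derive conn(c,a) via R1 from link(c,a)
round 1: derive conn(c,i) via R1 from link(c,i)
round 1: derive conn(h,b) via R1 from link(h,b)
round 2: derive conn(a,a) via R2 from conn(a,c), link(c,a)
round 2: derive conn(a,i) via R2 from conn(a,c), link(c,i)
round 2: derive conn(b,b) via R2 from conn(b,h), link(h,b)
round 2: derive conn(c,c) via R2 from conn(c,a), link(a,c)
round 2: derive conn(h,h) via R2 from conn(h,b), link(b,h)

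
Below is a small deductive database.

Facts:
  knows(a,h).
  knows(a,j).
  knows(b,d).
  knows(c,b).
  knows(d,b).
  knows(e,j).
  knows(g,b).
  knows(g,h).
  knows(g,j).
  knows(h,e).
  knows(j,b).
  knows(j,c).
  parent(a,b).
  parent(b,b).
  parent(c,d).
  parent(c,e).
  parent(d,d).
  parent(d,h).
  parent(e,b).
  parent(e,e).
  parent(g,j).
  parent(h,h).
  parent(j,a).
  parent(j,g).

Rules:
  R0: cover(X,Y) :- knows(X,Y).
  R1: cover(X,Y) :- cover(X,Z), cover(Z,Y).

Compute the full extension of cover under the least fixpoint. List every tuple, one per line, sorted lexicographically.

cover(a,b)
cover(a,c)
cover(a,d)
cover(a,e)
cover(a,h)
cover(a,j)
cover(b,b)
cover(b,d)
cover(c,b)
cover(c,d)
cover(d,b)
cover(d,d)
cover(e,b)
cover(e,c)
cover(e,d)
cover(e,j)
cover(g,b)
cover(g,c)
cover(g,d)
cover(g,e)
cover(g,h)
cover(g,j)
cover(h,b)
cover(h,c)
cover(h,d)
cover(h,e)
cover(h,j)
cover(j,b)
cover(j,c)
cover(j,d)

round 1: derive cover(a,h) via R0 from knows(a,h)
round 1: derive cover(a,j) via R0 from knows(a,j)
round 1: derive cover(b,d) via R0 from knows(b,d)
round 1: derive cover(c,b) via R0 from knows(c,b)
round 1: derive cover(d,b) via R0 from knows(d,b)
round 1: derive cover(e,j) via R0 from knows(e,j)
round 1: derive cover(g,b) via R0 from knows(g,b)
round 1: derive cover(g,h) via R0 from knows(g,h)
round 1: derive cover(g,j) via R0 from knows(g,j)
round 1: derive cover(h,e) via R0 from knows(h,e)
round 1: derive cover(j,b) via R0 from knows(j,b)
round 1: derive cover(j,c) via R0 from knows(j,c)
round 2: derive cover(a,b) via R1 from cover(a,j), cover(j,b)
round 2: derive cover(a,c) via R1 from cover(a,j), cover(j,c)
round 2: derive cover(a,e) via R1 from cover(a,h), cover(h,e)
round 2: derive cover(b,b) via R1 from cover(b,d), cover(d,b)
round 2: derive cover(c,d) via R1 from cover(c,b), cover(b,d)
round 2: derive cover(d,d) via R1 from cover(d,b), cover(b,d)
round 2: derive cover(e,b) via R1 from cover(e,j), cover(j,b)
round 2: derive cover(e,c) via R1 from cover(e,j), cover(j,c)
round 2: derive cover(g,c) via R1 from cover(g,j), cover(j,c)
round 2: derive cover(g,d) via R1 from cover(g,b), cover(b,d)
round 2: derive cover(g,e) via R1 from cover(g,h), cover(h,e)
round 2: derive cover(h,j) via R1 from cover(h,e), cover(e,j)
round 2: derive cover(j,d) via R1 from cover(j,b), cover(b,d)
round 3: derive cover(a,d) via R1 from cover(a,b), cover(b,d)
round 3: derive cover(e,d) via R1 from cover(e,b), cover(b,d)
round 3: derive cover(h,b) via R1 from cover(h,e), cover(e,b)
round 3: derive cover(h,c) via R1 from cover(h,e), cover(e,c)
round 3: derive cover(h,d) via R1 from cover(h,j), cover(j,d)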